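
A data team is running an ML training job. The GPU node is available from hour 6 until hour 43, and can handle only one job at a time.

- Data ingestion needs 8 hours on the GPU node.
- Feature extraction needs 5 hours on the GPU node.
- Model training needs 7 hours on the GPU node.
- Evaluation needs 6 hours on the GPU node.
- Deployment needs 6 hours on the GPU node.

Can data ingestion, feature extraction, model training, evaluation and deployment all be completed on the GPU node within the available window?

The GPU node window is 43 − 6 = 37 hours.
Running back to back, the jobs need 8 + 5 + 7 + 6 + 6 = 32 hours on the GPU node.
Since 32 ≤ 37, they fit within the window.

Yes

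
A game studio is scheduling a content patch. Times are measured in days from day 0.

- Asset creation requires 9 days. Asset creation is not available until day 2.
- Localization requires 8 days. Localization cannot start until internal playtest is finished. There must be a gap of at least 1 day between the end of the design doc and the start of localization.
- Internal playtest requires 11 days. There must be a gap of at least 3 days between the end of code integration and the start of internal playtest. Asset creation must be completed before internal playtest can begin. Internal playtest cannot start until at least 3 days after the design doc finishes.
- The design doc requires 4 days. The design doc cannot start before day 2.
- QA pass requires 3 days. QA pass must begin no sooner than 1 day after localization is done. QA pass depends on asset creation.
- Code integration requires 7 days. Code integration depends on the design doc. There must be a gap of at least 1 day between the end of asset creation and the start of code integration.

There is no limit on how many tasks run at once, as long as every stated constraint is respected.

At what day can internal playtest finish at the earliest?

33

Asset creation cannot begin until its own release at day 2. It runs from day 2 to 2 + 9 = day 11.
After its own release at day 2, the design doc can start at day 2 and finishes at day 6.
Code integration needs all of the design doc (finishes day 6); asset creation (finishes day 11, plus 1-day gap → day 12). That puts its earliest start at day 12; it finishes at 12 + 7 = day 19.
Internal playtest has to wait for code integration (finishes day 19, plus 3-day gap → day 22); asset creation (finishes day 11); the design doc (finishes day 6, plus 3-day gap → day 9). The latest of these is day 22, so internal playtest runs day 22 to 22 + 11 = day 33.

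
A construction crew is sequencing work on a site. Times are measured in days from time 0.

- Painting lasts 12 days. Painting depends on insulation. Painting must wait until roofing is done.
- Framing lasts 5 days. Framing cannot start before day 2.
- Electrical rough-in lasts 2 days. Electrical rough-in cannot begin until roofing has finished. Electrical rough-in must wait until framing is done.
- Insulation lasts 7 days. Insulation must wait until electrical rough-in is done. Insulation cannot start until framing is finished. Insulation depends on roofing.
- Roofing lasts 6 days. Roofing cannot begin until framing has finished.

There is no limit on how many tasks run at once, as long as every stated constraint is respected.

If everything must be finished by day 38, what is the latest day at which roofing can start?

11

Nothing follows painting; the deadline of day 38 is its only limit. It must start by 38 − 12 = day 26.
Insulation must finish before painting (must start by day 26). With a 7-day duration, insulation must start by 26 − 7 = day 19.
Since insulation (must start by day 19) depends on it, electrical rough-in must finish by day 19. Backing off its 2-day duration gives a latest start of day 17.
Roofing must finish in time for electrical rough-in (must start by day 17); insulation (must start by day 19); painting (must start by day 26). The tightest is day 17, so roofing must start by 17 − 6 = day 11.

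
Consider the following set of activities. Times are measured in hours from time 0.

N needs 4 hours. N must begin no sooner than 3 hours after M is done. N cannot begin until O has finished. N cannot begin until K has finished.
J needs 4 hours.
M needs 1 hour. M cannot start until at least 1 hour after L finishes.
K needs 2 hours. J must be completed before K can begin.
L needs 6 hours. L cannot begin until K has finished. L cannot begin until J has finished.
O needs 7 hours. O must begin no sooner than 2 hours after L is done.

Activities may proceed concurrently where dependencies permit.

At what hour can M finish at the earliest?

J has no prerequisites, so it starts at hour 0 and finishes at hour 4.
K waits on J (finishes hour 4), so it starts at hour 4 and finishes at 4 + 2 = hour 6.
L has to wait for K (finishes hour 6); J (finishes hour 4). The latest of these is hour 6, so L runs hour 6 to 6 + 6 = hour 12.
After L (finishes hour 12, plus 1-hour gap → hour 13), M can start at hour 13 and finishes at hour 14.

14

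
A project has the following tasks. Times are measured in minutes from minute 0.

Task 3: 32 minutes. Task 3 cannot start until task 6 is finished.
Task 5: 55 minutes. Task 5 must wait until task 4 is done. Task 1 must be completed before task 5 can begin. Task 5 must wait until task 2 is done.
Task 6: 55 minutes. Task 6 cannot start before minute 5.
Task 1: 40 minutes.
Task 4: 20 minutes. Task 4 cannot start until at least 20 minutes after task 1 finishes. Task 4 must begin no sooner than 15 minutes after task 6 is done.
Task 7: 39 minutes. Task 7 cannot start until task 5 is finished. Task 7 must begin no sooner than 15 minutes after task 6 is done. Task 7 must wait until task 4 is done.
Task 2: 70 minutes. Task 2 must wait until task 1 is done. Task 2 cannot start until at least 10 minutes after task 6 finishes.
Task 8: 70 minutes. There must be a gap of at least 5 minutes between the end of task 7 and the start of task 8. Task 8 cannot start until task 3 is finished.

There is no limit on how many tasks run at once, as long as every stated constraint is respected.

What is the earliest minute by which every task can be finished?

After its own release at minute 5, task 6 can start at minute 5 and finishes at minute 60.
Task 3 waits on task 6 (finishes minute 60), so it starts at minute 60 and finishes at 60 + 32 = minute 92.
Task 1 can start immediately at minute 0; it finishes at minute 40.
For task 4: task 1 (finishes minute 40, plus 20-minute gap → minute 60); task 6 (finishes minute 60, plus 15-minute gap → minute 75). Taking the maximum gives a start of minute 75, and it finishes at 75 + 20 = minute 95.
Task 2 has to wait for task 1 (finishes minute 40); task 6 (finishes minute 60, plus 10-minute gap → minute 70). The latest of these is minute 70, so task 2 runs minute 70 to 70 + 70 = minute 140.
For task 5: task 4 (finishes minute 95); task 1 (finishes minute 40); task 2 (finishes minute 140). Taking the maximum gives a start of minute 140, and it finishes at 140 + 55 = minute 195.
Task 7 needs all of task 5 (finishes minute 195); task 6 (finishes minute 60, plus 15-minute gap → minute 75); task 4 (finishes minute 95). That puts its earliest start at minute 195; it finishes at 195 + 39 = minute 234.
Task 8 needs all of task 7 (finishes minute 234, plus 5-minute gap → minute 239); task 3 (finishes minute 92). That puts its earliest start at minute 239; it finishes at 239 + 70 = minute 309.
All tasks are finished once the last one completes. Finish times: Task 1 at 40, Task 2 at 140, Task 3 at 92, Task 4 at 95, Task 5 at 195, Task 6 at 60, Task 7 at 234, Task 8 at 309. The latest is minute 309.

309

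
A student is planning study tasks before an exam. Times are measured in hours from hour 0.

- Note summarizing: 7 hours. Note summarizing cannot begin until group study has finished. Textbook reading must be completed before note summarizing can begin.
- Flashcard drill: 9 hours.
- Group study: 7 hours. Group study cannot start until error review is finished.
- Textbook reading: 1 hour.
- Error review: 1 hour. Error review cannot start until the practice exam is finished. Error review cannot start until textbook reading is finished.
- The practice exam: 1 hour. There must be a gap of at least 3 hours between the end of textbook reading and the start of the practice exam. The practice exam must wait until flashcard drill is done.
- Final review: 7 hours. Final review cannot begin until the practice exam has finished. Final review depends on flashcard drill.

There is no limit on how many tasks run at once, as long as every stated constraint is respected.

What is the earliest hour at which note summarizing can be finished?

Flashcard drill can start immediately at hour 0; it finishes at hour 9.
Textbook reading has no prerequisites, so it starts at hour 0 and finishes at hour 1.
The practice exam needs all of textbook reading (finishes hour 1, plus 3-hour gap → hour 4); flashcard drill (finishes hour 9). That puts its earliest start at hour 9; it finishes at 9 + 1 = hour 10.
For error review: the practice exam (finishes hour 10); textbook reading (finishes hour 1). Taking the maximum gives a start of hour 10, and it finishes at 10 + 1 = hour 11.
Group study waits on error review (finishes hour 11), so it starts at hour 11 and finishes at 11 + 7 = hour 18.
Note summarizing cannot start until group study (finishes hour 18); textbook reading (finishes hour 1). The controlling bound is hour 18, so note summarizing finishes at 18 + 7 = hour 25.

25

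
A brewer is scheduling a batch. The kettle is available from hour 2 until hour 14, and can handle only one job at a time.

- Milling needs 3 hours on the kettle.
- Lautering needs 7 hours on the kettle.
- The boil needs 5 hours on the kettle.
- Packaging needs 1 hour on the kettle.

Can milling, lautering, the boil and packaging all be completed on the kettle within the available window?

The kettle window is 14 − 2 = 12 hours.
Running back to back, the jobs need 3 + 7 + 5 + 1 = 16 hours on the kettle.
Since 16 > 12, they cannot all fit.

No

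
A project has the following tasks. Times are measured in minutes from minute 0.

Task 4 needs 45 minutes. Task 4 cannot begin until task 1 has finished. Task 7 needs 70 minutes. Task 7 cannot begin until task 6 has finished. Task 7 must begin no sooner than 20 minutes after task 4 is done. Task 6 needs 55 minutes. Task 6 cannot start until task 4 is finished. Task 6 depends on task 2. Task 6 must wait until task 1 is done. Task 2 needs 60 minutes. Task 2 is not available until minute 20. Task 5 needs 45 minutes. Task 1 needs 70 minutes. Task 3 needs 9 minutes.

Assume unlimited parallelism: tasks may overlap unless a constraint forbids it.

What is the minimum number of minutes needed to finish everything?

Task 5 can start immediately at minute 0; it finishes at minute 45.
Nothing blocks task 3, so it runs from minute 0 to minute 9.
Task 2 cannot begin until its own release at minute 20. It runs from minute 20 to 20 + 60 = minute 80.
Task 1 can start immediately at minute 0; it finishes at minute 70.
Task 4 waits on task 1 (finishes minute 70), so it starts at minute 70 and finishes at 70 + 45 = minute 115.
Task 6 needs all of task 4 (finishes minute 115); task 2 (finishes minute 80); task 1 (finishes minute 70). That puts its earliest start at minute 115; it finishes at 115 + 55 = minute 170.
Task 7 has to wait for task 6 (finishes minute 170); task 4 (finishes minute 115, plus 20-minute gap → minute 135). The latest of these is minute 170, so task 7 runs minute 170 to 170 + 70 = minute 240.
All tasks are finished once the last one completes. Finish times: Task 1 at 70, Task 2 at 80, Task 3 at 9, Task 4 at 115, Task 5 at 45, Task 6 at 170, Task 7 at 240. The latest is minute 240.

240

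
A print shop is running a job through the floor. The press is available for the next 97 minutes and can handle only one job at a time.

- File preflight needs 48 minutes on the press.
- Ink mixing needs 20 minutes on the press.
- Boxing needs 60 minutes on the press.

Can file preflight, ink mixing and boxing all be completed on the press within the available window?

No

Running back to back, the jobs need 48 + 20 + 60 = 128 minutes on the press.
Since 128 > 97, they cannot all fit.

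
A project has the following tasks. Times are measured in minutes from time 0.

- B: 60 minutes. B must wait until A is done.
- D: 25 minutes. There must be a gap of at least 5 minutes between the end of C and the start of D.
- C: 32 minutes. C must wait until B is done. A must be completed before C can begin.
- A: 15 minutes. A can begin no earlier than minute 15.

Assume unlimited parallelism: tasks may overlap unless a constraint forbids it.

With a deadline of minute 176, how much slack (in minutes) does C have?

24

A waits on its own release at minute 15, so it starts at minute 15 and finishes at 15 + 15 = minute 30.
After A (finishes minute 30), B can start at minute 30 and finishes at minute 90.
C has to wait for B (finishes minute 90); A (finishes minute 30). The latest of these is minute 90, so C runs minute 90 to 90 + 32 = minute 122.

Working backward from the deadline:
To finish by minute 176, D (duration 25) must start no later than minute 151.
C has to be done before D (must start by minute 151, minus 5-minute gap → minute 146). That means finishing by minute 146, i.e. starting by 146 − 32 = minute 114.
So C can start as early as minute 90 and as late as minute 114, giving 114 − 90 = 24 minutes of slack.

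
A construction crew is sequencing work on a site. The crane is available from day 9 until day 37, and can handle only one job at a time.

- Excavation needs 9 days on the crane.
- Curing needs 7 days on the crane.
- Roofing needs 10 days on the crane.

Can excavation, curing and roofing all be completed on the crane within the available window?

The crane window is 37 − 9 = 28 days.
Running back to back, the jobs need 9 + 7 + 10 = 26 days on the crane.
Since 26 ≤ 28, they fit within the window.

Yes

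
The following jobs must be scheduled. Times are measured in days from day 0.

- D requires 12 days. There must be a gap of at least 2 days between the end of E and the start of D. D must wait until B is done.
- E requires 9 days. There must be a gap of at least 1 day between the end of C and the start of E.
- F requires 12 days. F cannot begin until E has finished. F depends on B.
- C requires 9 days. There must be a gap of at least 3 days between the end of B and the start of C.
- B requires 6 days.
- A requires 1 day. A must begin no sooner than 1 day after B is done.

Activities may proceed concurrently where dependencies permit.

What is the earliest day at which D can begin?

30

Nothing blocks B, so it runs from day 0 to day 6.
C waits on B (finishes day 6, plus 3-day gap → day 9), so it starts at day 9 and finishes at 9 + 9 = day 18.
E cannot begin until C (finishes day 18, plus 1-day gap → day 19). It runs from day 19 to 19 + 9 = day 28.
D waits on E (finishes day 28, plus 2-day gap → day 30); B (finishes day 6). The latest of these is day 30, which is the earliest D can start.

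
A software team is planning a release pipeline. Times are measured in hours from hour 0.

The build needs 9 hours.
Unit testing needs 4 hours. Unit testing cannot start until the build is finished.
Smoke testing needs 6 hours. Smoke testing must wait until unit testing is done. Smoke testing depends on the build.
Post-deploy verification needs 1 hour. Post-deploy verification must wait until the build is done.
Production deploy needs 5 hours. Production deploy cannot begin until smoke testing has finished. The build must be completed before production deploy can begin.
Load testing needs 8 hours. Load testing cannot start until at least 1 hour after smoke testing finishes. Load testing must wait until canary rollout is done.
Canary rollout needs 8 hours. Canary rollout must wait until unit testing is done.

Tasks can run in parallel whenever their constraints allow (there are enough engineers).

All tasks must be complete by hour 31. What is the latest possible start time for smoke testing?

16

Nothing follows load testing; the deadline of hour 31 is its only limit. It must start by 31 − 8 = hour 23.
To finish by hour 31, production deploy (duration 5) must start no later than hour 26.
Smoke testing feeds load testing (must start by hour 23, minus 1-hour gap → hour 22); production deploy (must start by hour 26). Taking the minimum, smoke testing must finish by hour 22 and start by 22 − 6 = hour 16.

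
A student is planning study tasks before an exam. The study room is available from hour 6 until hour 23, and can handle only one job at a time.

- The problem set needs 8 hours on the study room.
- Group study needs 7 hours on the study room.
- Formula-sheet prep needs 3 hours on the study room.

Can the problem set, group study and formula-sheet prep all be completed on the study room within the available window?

No

The study room window is 23 − 6 = 17 hours.
Running back to back, the jobs need 8 + 7 + 3 = 18 hours on the study room.
Since 18 > 17, they cannot all fit.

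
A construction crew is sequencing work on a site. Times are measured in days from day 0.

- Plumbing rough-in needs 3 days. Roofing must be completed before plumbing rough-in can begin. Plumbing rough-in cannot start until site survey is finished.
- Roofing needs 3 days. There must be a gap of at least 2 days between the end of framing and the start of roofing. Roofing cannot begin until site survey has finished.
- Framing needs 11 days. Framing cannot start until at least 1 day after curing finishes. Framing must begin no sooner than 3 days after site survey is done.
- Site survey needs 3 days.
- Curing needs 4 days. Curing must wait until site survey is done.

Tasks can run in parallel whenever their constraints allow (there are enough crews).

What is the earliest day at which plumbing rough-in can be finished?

27

Site survey can start immediately at day 0; it finishes at day 3.
Curing cannot begin until site survey (finishes day 3). It runs from day 3 to 3 + 4 = day 7.
For framing: curing (finishes day 7, plus 1-day gap → day 8); site survey (finishes day 3, plus 3-day gap → day 6). Taking the maximum gives a start of day 8, and it finishes at 8 + 11 = day 19.
Roofing needs all of framing (finishes day 19, plus 2-day gap → day 21); site survey (finishes day 3). That puts its earliest start at day 21; it finishes at 21 + 3 = day 24.
Plumbing rough-in needs all of roofing (finishes day 24); site survey (finishes day 3). That puts its earliest start at day 24; it finishes at 24 + 3 = day 27.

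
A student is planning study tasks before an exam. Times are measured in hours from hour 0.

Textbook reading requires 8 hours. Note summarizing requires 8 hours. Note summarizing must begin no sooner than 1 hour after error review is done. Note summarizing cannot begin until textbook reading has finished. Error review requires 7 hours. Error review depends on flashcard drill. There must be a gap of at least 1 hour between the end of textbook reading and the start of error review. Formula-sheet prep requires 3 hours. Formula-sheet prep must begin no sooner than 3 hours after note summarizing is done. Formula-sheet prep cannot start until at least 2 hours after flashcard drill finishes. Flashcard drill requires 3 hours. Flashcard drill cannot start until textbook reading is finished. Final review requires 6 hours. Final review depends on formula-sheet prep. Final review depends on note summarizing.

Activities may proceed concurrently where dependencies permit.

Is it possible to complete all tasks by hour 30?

Nothing blocks textbook reading, so it runs from hour 0 to hour 8.
Flashcard drill waits on textbook reading (finishes hour 8), so it starts at hour 8 and finishes at 8 + 3 = hour 11.
Error review cannot start until flashcard drill (finishes hour 11); textbook reading (finishes hour 8, plus 1-hour gap → hour 9). The controlling bound is hour 11, so error review finishes at 11 + 7 = hour 18.
Note summarizing needs all of error review (finishes hour 18, plus 1-hour gap → hour 19); textbook reading (finishes hour 8). That puts its earliest start at hour 19; it finishes at 19 + 8 = hour 27.
Formula-sheet prep has to wait for note summarizing (finishes hour 27, plus 3-hour gap → hour 30); flashcard drill (finishes hour 11, plus 2-hour gap → hour 13). The latest of these is hour 30, so formula-sheet prep runs hour 30 to 30 + 3 = hour 33.
Final review cannot start until formula-sheet prep (finishes hour 33); note summarizing (finishes hour 27). The controlling bound is hour 33, so final review finishes at 33 + 6 = hour 39.
The earliest everything can be done is hour 39, which is after the deadline of 30, so it is not possible.

No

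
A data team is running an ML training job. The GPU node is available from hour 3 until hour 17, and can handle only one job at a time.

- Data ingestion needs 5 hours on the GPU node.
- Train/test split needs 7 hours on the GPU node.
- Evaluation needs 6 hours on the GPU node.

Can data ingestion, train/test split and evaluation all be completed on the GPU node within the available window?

No

The GPU node window is 17 − 3 = 14 hours.
Running back to back, the jobs need 5 + 7 + 6 = 18 hours on the GPU node.
Since 18 > 14, they cannot all fit.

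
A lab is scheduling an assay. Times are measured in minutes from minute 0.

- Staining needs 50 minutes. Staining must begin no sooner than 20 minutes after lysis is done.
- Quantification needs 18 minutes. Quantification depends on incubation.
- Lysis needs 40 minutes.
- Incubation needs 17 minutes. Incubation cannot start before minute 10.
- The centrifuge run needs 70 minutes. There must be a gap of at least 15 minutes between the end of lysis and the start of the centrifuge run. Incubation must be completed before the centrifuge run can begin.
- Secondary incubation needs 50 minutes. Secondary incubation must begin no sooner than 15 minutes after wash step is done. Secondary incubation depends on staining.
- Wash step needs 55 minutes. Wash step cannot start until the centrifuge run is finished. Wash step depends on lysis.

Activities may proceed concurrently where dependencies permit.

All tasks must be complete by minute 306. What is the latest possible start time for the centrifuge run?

Secondary incubation must finish by minute 306; it takes 50 minutes, so it must start by 306 − 50 = minute 256.
Wash step must finish before secondary incubation (must start by minute 256, minus 15-minute gap → minute 241). With a 55-minute duration, wash step must start by 241 − 55 = minute 186.
The centrifuge run feeds into wash step (must start by minute 186); so the centrifuge run must finish by minute 186 and therefore start by minute 116.

116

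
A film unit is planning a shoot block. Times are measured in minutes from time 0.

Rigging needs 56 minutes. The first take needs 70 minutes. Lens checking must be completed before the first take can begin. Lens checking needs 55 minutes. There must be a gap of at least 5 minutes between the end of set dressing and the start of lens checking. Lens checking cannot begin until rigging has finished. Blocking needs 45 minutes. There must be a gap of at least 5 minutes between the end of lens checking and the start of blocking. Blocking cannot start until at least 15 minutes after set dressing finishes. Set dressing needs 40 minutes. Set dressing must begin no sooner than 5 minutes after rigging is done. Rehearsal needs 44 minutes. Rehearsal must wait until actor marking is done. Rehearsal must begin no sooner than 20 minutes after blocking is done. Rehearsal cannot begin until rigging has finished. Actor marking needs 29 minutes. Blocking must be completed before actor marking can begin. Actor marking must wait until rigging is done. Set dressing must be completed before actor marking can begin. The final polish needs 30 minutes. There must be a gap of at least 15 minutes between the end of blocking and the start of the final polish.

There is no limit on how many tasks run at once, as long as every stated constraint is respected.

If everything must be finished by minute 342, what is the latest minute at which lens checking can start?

Rehearsal must finish by minute 342; it takes 44 minutes, so it must start by 342 − 44 = minute 298.
Actor marking must finish before rehearsal (must start by minute 298). With a 29-minute duration, actor marking must start by 298 − 29 = minute 269.
The final polish has no dependents, so it just needs to finish by minute 342. Starting by 342 − 30 = minute 312 achieves that.
For blocking: actor marking (must start by minute 269); rehearsal (must start by minute 298, minus 20-minute gap → minute 278); the final polish (must start by minute 312, minus 15-minute gap → minute 297). The most restrictive is minute 269; with a 45-minute duration, blocking must start by minute 224.
The first take has no dependents, so it just needs to finish by minute 342. Starting by 342 − 70 = minute 272 achieves that.
For lens checking: blocking (must start by minute 224, minus 5-minute gap → minute 219); the first take (must start by minute 272). The most restrictive is minute 219; with a 55-minute duration, lens checking must start by minute 164.

164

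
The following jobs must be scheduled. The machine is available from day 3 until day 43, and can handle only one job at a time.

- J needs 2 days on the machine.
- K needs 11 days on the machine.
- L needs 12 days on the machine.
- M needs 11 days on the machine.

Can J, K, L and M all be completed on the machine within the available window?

Yes

The machine window is 43 − 3 = 40 days.
Running back to back, the jobs need 2 + 11 + 12 + 11 = 36 days on the machine.
Since 36 ≤ 40, they fit within the window.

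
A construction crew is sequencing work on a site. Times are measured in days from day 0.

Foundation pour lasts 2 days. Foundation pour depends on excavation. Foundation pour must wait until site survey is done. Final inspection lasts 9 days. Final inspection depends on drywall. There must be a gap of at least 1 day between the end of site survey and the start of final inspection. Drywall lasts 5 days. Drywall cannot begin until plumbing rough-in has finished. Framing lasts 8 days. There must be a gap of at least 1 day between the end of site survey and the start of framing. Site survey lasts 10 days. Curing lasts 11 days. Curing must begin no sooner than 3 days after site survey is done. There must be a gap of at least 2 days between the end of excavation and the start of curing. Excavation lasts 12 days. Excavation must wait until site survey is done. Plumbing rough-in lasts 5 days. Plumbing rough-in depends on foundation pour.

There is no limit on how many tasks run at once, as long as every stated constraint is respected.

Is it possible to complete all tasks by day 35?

Site survey has no prerequisites, so it starts at day 0 and finishes at day 10.
Framing cannot begin until site survey (finishes day 10, plus 1-day gap → day 11). It runs from day 11 to 11 + 8 = day 19.
Excavation cannot begin until site survey (finishes day 10). It runs from day 10 to 10 + 12 = day 22.
For curing: site survey (finishes day 10, plus 3-day gap → day 13); excavation (finishes day 22, plus 2-day gap → day 24). Taking the maximum gives a start of day 24, and it finishes at 24 + 11 = day 35.
For foundation pour: excavation (finishes day 22); site survey (finishes day 10). Taking the maximum gives a start of day 22, and it finishes at 22 + 2 = day 24.
Plumbing rough-in waits on foundation pour (finishes day 24), so it starts at day 24 and finishes at 24 + 5 = day 29.
After plumbing rough-in (finishes day 29), drywall can start at day 29 and finishes at day 34.
For final inspection: drywall (finishes day 34); site survey (finishes day 10, plus 1-day gap → day 11). Taking the maximum gives a start of day 34, and it finishes at 34 + 9 = day 43.
The earliest everything can be done is day 43, which is after the deadline of 35, so it is not possible.

No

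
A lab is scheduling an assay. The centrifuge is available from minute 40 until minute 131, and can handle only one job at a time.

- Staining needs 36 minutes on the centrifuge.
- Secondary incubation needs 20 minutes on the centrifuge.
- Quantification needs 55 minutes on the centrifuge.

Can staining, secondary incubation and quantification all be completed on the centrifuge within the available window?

The centrifuge window is 131 − 40 = 91 minutes.
Running back to back, the jobs need 36 + 20 + 55 = 111 minutes on the centrifuge.
Since 111 > 91, they cannot all fit.

No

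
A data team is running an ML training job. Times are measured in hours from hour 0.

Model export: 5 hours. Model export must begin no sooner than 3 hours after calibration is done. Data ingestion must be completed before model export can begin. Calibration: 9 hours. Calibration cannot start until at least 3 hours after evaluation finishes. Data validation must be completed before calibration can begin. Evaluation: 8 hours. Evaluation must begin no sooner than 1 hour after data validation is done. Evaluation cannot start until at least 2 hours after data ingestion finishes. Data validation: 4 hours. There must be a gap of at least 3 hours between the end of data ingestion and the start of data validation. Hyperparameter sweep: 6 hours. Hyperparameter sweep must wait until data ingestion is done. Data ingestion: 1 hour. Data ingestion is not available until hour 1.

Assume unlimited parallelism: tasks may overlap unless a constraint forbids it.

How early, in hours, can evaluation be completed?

18

After its own release at hour 1, data ingestion can start at hour 1 and finishes at hour 2.
After data ingestion (finishes hour 2, plus 3-hour gap → hour 5), data validation can start at hour 5 and finishes at hour 9.
Evaluation cannot start until data validation (finishes hour 9, plus 1-hour gap → hour 10); data ingestion (finishes hour 2, plus 2-hour gap → hour 4). The controlling bound is hour 10, so evaluation finishes at 10 + 8 = hour 18.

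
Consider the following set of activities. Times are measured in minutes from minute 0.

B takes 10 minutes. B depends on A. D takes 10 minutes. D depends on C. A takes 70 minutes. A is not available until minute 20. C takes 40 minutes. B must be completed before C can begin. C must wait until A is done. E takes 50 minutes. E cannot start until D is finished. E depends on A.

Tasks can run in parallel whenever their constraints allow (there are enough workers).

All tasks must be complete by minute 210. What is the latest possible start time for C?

To finish by minute 210, E (duration 50) must start no later than minute 160.
Since E (must start by minute 160) depends on it, D must finish by minute 160. Backing off its 10-minute duration gives a latest start of minute 150.
Since D (must start by minute 150) depends on it, C must finish by minute 150. Backing off its 40-minute duration gives a latest start of minute 110.

110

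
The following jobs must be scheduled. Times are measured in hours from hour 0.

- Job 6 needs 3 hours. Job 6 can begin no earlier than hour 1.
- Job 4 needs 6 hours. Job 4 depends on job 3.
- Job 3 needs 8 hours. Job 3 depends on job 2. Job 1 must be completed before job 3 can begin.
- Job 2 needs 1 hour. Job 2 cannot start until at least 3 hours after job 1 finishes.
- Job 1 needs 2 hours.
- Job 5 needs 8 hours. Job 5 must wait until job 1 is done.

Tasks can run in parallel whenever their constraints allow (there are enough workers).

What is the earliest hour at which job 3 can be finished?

Job 1 has no prerequisites, so it starts at hour 0 and finishes at hour 2.
Job 2 cannot begin until job 1 (finishes hour 2, plus 3-hour gap → hour 5). It runs from hour 5 to 5 + 1 = hour 6.
Job 3 needs all of job 2 (finishes hour 6); job 1 (finishes hour 2). That puts its earliest start at hour 6; it finishes at 6 + 8 = hour 14.

14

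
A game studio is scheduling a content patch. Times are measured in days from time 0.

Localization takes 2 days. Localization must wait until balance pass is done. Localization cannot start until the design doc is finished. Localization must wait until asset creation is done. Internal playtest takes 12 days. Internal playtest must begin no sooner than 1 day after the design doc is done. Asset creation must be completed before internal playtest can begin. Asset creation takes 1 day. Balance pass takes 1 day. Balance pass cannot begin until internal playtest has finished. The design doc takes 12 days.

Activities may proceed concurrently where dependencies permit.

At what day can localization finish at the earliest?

28

Asset creation can start immediately at day 0; it finishes at day 1.
The design doc has no prerequisites, so it starts at day 0 and finishes at day 12.
For internal playtest: the design doc (finishes day 12, plus 1-day gap → day 13); asset creation (finishes day 1). Taking the maximum gives a start of day 13, and it finishes at 13 + 12 = day 25.
Balance pass waits on internal playtest (finishes day 25), so it starts at day 25 and finishes at 25 + 1 = day 26.
Localization needs all of balance pass (finishes day 26); the design doc (finishes day 12); asset creation (finishes day 1). That puts its earliest start at day 26; it finishes at 26 + 2 = day 28.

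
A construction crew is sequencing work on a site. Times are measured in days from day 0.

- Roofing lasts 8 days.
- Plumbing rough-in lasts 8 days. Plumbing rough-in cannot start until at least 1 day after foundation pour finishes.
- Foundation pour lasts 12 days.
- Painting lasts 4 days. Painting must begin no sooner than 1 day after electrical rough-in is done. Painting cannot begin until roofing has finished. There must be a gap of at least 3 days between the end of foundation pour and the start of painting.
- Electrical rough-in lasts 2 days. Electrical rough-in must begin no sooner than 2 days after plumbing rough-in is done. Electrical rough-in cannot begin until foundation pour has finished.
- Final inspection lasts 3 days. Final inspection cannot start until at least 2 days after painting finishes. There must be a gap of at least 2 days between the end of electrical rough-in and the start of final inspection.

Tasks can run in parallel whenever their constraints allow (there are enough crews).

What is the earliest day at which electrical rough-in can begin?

Nothing blocks foundation pour, so it runs from day 0 to day 12.
Plumbing rough-in waits on foundation pour (finishes day 12, plus 1-day gap → day 13), so it starts at day 13 and finishes at 13 + 8 = day 21.
Electrical rough-in waits on plumbing rough-in (finishes day 21, plus 2-day gap → day 23); foundation pour (finishes day 12). The latest of these is day 23, which is the earliest electrical rough-in can start.

23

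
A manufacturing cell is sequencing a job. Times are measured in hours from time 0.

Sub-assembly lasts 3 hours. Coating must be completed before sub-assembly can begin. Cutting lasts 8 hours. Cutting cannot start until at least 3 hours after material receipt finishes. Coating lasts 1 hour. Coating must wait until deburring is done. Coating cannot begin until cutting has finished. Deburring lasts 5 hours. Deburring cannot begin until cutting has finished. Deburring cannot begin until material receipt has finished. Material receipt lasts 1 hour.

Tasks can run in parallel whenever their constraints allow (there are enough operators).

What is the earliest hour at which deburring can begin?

12

Nothing blocks material receipt, so it runs from hour 0 to hour 1.
Cutting cannot begin until material receipt (finishes hour 1, plus 3-hour gap → hour 4). It runs from hour 4 to 4 + 8 = hour 12.
Deburring waits on cutting (finishes hour 12); material receipt (finishes hour 1). The latest of these is hour 12, which is the earliest deburring can start.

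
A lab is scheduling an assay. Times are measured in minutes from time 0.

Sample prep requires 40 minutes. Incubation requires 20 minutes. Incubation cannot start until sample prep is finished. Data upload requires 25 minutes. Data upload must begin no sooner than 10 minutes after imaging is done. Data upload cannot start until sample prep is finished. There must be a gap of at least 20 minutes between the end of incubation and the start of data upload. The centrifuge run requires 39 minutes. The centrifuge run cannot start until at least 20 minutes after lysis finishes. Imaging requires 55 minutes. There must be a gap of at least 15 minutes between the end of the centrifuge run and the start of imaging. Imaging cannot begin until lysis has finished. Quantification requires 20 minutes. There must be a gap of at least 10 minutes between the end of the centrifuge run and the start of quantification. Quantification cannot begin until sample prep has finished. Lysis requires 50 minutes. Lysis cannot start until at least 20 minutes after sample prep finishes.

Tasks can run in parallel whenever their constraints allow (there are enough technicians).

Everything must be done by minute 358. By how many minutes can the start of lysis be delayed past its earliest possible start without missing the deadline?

84

Nothing blocks sample prep, so it runs from minute 0 to minute 40.
Lysis waits on sample prep (finishes minute 40, plus 20-minute gap → minute 60), so it starts at minute 60 and finishes at 60 + 50 = minute 110.

Working backward from the deadline:
To finish by minute 358, data upload (duration 25) must start no later than minute 333.
Imaging feeds into data upload (must start by minute 333, minus 10-minute gap → minute 323); so imaging must finish by minute 323 and therefore start by minute 268.
Quantification has no dependents, so it just needs to finish by minute 358. Starting by 358 − 20 = minute 338 achieves that.
For the centrifuge run: imaging (must start by minute 268, minus 15-minute gap → minute 253); quantification (must start by minute 338, minus 10-minute gap → minute 328). The most restrictive is minute 253; with a 39-minute duration, the centrifuge run must start by minute 214.
Lysis must finish in time for the centrifuge run (must start by minute 214, minus 20-minute gap → minute 194); imaging (must start by minute 268). The tightest is minute 194, so lysis must start by 194 − 50 = minute 144.
So lysis can start as early as minute 60 and as late as minute 144, giving 144 − 60 = 84 minutes of slack.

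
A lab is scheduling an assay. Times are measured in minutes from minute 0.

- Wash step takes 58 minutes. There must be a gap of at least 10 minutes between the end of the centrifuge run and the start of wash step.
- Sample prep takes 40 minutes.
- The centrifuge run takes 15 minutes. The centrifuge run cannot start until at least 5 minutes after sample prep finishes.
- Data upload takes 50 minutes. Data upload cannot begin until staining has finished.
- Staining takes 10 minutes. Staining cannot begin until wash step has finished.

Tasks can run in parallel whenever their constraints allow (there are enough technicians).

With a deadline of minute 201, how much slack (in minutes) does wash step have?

Nothing blocks sample prep, so it runs from minute 0 to minute 40.
After sample prep (finishes minute 40, plus 5-minute gap → minute 45), the centrifuge run can start at minute 45 and finishes at minute 60.
After the centrifuge run (finishes minute 60, plus 10-minute gap → minute 70), wash step can start at minute 70 and finishes at minute 128.

Working backward from the deadline:
Nothing follows data upload; the deadline of minute 201 is its only limit. It must start by 201 − 50 = minute 151.
Staining must finish before data upload (must start by minute 151). With a 10-minute duration, staining must start by 151 − 10 = minute 141.
Wash step must finish before staining (must start by minute 141). With a 58-minute duration, wash step must start by 141 − 58 = minute 83.
So wash step can start as early as minute 70 and as late as minute 83, giving 83 − 70 = 13 minutes of slack.

13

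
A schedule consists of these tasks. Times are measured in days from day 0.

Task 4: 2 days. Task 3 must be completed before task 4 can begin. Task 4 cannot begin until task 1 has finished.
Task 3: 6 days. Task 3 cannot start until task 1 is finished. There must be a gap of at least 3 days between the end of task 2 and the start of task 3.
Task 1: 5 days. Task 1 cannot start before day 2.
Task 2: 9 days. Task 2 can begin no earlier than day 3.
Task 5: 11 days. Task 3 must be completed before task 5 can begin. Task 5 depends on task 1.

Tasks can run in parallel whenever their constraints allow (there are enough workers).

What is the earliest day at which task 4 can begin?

After its own release at day 3, task 2 can start at day 3 and finishes at day 12.
Task 1 cannot begin until its own release at day 2. It runs from day 2 to 2 + 5 = day 7.
Task 3 needs all of task 1 (finishes day 7); task 2 (finishes day 12, plus 3-day gap → day 15). That puts its earliest start at day 15; it finishes at 15 + 6 = day 21.
Task 4 waits on task 3 (finishes day 21); task 1 (finishes day 7). The latest of these is day 21, which is the earliest task 4 can start.

21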